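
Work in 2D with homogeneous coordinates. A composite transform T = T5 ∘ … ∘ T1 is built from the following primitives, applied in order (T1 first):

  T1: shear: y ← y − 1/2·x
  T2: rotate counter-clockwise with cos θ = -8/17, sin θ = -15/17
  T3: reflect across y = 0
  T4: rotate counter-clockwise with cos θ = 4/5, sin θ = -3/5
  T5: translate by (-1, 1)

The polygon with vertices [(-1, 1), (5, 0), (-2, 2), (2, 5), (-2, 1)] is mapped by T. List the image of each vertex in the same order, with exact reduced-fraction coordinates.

image vertices: (28/85, -37/170), (-46/17, 215/34), (141/85, -122/85), (277/85, 201/85), (57/85, -109/85)

T1 shear: y ← y − 1/2·x: (-1, 1) → (-1, 3/2); (5, 0) → (5, -5/2); (-2, 2) → (-2, 3); (2, 5) → (2, 4); (-2, 1) → (-2, 2)
T2 rotate counter-clockwise with cos θ = -8/17, sin θ = -15/17: (-1, 3/2) → (61/34, 3/17); (5, -5/2) → (-155/34, -55/17); (-2, 3) → (61/17, 6/17); (2, 4) → (44/17, -62/17); (-2, 2) → (46/17, 14/17)
T3 reflect across y = 0: (61/34, 3/17) → (61/34, -3/17); (-155/34, -55/17) → (-155/34, 55/17); (61/17, 6/17) → (61/17, -6/17); (44/17, -62/17) → (44/17, 62/17); (46/17, 14/17) → (46/17, -14/17)
T4 rotate counter-clockwise with cos θ = 4/5, sin θ = -3/5: (61/34, -3/17) → (113/85, -207/170); (-155/34, 55/17) → (-29/17, 181/34); (61/17, -6/17) → (226/85, -207/85); (44/17, 62/17) → (362/85, 116/85); (46/17, -14/17) → (142/85, -194/85)
T5 translate by (-1, 1): (113/85, -207/170) → (28/85, -37/170); (-29/17, 181/34) → (-46/17, 215/34); (226/85, -207/85) → (141/85, -122/85); (362/85, 116/85) → (277/85, 201/85); (142/85, -194/85) → (57/85, -109/85)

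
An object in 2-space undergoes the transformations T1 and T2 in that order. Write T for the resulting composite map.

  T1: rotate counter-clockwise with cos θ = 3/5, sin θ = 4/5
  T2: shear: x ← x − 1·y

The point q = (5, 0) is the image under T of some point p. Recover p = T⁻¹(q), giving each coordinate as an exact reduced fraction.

p = (3, -4)

T1 = [3/5 -4/5 0; 4/5 3/5 0; 0 0 1]
T2·T1 = [-1/5 -7/5 0; 4/5 3/5 0; 0 0 1]
det M = 1; M⁻¹ = [3/5 7/5 0; -4/5 -1/5 0; 0 0 1]
M⁻¹ · (5, 0)ᵀ = (3, -4)ᵀ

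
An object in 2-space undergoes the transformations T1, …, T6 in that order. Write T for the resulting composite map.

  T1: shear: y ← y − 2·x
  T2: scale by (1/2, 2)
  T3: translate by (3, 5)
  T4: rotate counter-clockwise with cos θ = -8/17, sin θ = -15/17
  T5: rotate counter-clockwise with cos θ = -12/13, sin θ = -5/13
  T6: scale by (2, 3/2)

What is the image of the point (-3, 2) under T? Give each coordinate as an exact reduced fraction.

T(p) = (-9177/221, 2313/442)

T1 shear: y ← y − 2·x: (-3, 2) → (-3, 8)
T2 scale by (1/2, 2): (-3, 8) → (-3/2, 16)
T3 translate by (3, 5): (-3/2, 16) → (3/2, 21)
T4 rotate counter-clockwise with cos θ = -8/17, sin θ = -15/17: (3/2, 21) → (303/17, -381/34)
T5 rotate counter-clockwise with cos θ = -12/13, sin θ = -5/13: (303/17, -381/34) → (-9177/442, 771/221)
T6 scale by (2, 3/2): (-9177/442, 771/221) → (-9177/221, 2313/442)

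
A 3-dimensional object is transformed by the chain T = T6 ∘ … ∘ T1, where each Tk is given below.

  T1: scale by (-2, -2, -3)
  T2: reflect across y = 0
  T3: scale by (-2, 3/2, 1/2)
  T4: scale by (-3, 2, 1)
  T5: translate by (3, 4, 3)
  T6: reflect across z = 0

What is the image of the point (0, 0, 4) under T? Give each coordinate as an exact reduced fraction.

T1 scale by (-2, -2, -3): (0, 0, 4) → (0, 0, -12)
T2 reflect across y = 0: (0, 0, -12) → (0, 0, -12)
T3 scale by (-2, 3/2, 1/2): (0, 0, -12) → (0, 0, -6)
T4 scale by (-3, 2, 1): (0, 0, -6) → (0, 0, -6)
T5 translate by (3, 4, 3): (0, 0, -6) → (3, 4, -3)
T6 reflect across z = 0: (3, 4, -3) → (3, 4, 3)

T(p) = (3, 4, 3)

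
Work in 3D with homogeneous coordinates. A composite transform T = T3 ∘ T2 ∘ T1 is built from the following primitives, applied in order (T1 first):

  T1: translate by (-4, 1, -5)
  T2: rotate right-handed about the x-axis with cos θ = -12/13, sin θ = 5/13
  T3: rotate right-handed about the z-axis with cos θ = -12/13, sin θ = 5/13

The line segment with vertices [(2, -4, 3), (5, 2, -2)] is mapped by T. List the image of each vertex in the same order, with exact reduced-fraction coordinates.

image vertices: (82/169, -682/169, 9/13), (-151/169, 77/169, 99/13)

T1 translate by (-4, 1, -5): (2, -4, 3) → (-2, -3, -2); (5, 2, -2) → (1, 3, -7)
T2 rotate right-handed about the x-axis with cos θ = -12/13, sin θ = 5/13: (-2, -3, -2) → (-2, 46/13, 9/13); (1, 3, -7) → (1, -1/13, 99/13)
T3 rotate right-handed about the z-axis with cos θ = -12/13, sin θ = 5/13: (-2, 46/13, 9/13) → (82/169, -682/169, 9/13); (1, -1/13, 99/13) → (-151/169, 77/169, 99/13)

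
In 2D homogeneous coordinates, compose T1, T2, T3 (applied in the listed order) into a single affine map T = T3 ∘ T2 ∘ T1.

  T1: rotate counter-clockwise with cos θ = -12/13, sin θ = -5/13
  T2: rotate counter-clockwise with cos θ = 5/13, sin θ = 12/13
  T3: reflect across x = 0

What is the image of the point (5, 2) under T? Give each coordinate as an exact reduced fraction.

T1 rotate counter-clockwise with cos θ = -12/13, sin θ = -5/13: (5, 2) → (-50/13, -49/13)
T2 rotate counter-clockwise with cos θ = 5/13, sin θ = 12/13: (-50/13, -49/13) → (2, -5)
T3 reflect across x = 0: (2, -5) → (-2, -5)

T(p) = (-2, -5)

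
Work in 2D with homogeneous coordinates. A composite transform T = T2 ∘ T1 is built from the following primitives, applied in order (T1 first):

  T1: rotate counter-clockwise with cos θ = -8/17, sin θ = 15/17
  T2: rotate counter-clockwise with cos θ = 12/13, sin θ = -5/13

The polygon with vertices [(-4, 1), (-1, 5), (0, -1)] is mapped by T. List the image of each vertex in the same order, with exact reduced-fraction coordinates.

image vertices: (-8/13, -53/13), (-83/17, -25/17), (220/221, 21/221)

T1 rotate counter-clockwise with cos θ = -8/17, sin θ = 15/17: (-4, 1) → (1, -4); (-1, 5) → (-67/17, -55/17); (0, -1) → (15/17, 8/17)
T2 rotate counter-clockwise with cos θ = 12/13, sin θ = -5/13: (1, -4) → (-8/13, -53/13); (-67/17, -55/17) → (-83/17, -25/17); (15/17, 8/17) → (220/221, 21/221)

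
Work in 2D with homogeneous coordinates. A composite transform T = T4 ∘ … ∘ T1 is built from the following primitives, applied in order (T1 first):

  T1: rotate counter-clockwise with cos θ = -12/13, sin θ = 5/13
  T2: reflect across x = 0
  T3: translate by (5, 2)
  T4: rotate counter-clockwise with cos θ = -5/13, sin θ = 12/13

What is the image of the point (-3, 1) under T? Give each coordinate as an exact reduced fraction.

T1 rotate counter-clockwise with cos θ = -12/13, sin θ = 5/13: (-3, 1) → (31/13, -27/13)
T2 reflect across x = 0: (31/13, -27/13) → (-31/13, -27/13)
T3 translate by (5, 2): (-31/13, -27/13) → (34/13, -1/13)
T4 rotate counter-clockwise with cos θ = -5/13, sin θ = 12/13: (34/13, -1/13) → (-158/169, 413/169)

T(p) = (-158/169, 413/169)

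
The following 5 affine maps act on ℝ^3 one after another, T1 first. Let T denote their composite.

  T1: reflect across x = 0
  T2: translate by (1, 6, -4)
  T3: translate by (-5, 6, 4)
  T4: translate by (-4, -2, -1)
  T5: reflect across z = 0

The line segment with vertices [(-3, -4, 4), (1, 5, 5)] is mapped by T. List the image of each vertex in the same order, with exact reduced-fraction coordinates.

image vertices: (-5, 6, -3), (-9, 15, -4)

T1 reflect across x = 0: (-3, -4, 4) → (3, -4, 4); (1, 5, 5) → (-1, 5, 5)
T2 translate by (1, 6, -4): (3, -4, 4) → (4, 2, 0); (-1, 5, 5) → (0, 11, 1)
T3 translate by (-5, 6, 4): (4, 2, 0) → (-1, 8, 4); (0, 11, 1) → (-5, 17, 5)
T4 translate by (-4, -2, -1): (-1, 8, 4) → (-5, 6, 3); (-5, 17, 5) → (-9, 15, 4)
T5 reflect across z = 0: (-5, 6, 3) → (-5, 6, -3); (-9, 15, 4) → (-9, 15, -4)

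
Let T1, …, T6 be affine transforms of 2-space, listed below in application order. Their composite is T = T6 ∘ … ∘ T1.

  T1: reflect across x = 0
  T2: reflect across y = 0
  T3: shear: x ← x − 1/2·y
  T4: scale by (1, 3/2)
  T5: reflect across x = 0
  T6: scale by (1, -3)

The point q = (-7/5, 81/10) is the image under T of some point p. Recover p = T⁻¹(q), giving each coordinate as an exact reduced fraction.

T1 = [-1 0 0; 0 1 0; 0 0 1]
T2·T1 = [-1 0 0; 0 -1 0; 0 0 1]
T3·…·T1 = [-1 1/2 0; 0 -1 0; 0 0 1]
T4·…·T1 = [-1 1/2 0; 0 -3/2 0; 0 0 1]
T5·…·T1 = [1 -1/2 0; 0 -3/2 0; 0 0 1]
T6·…·T1 = [1 -1/2 0; 0 9/2 0; 0 0 1]
det M = 9/2; M⁻¹ = [1 1/9 0; 0 2/9 0; 0 0 1]
M⁻¹ · (-7/5, 81/10)ᵀ = (-1/2, 9/5)ᵀ

p = (-1/2, 9/5)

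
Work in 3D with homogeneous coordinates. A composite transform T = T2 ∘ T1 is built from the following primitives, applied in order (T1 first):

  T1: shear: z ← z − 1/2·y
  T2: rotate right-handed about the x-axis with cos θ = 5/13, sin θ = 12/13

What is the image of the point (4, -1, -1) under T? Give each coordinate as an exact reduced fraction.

T1 shear: z ← z − 1/2·y: (4, -1, -1) → (4, -1, -1/2)
T2 rotate right-handed about the x-axis with cos θ = 5/13, sin θ = 12/13: (4, -1, -1/2) → (4, 1/13, -29/26)

T(p) = (4, 1/13, -29/26)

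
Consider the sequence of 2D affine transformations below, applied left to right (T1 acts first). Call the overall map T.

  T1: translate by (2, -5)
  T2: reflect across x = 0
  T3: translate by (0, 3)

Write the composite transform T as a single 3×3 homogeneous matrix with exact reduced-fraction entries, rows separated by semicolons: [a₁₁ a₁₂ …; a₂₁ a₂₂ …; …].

T1 = [1 0 2; 0 1 -5; 0 0 1]
T2·T1 = [-1 0 -2; 0 1 -5; 0 0 1]
T3·…·T1 = [-1 0 -2; 0 1 -2; 0 0 1]

T = [-1 0 -2; 0 1 -2; 0 0 1]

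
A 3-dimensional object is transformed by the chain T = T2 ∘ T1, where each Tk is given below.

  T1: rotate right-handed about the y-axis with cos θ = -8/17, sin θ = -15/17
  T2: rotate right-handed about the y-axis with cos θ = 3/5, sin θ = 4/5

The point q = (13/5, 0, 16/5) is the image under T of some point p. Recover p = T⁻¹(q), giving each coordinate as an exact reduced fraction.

p = (4, 0, -1)

T1 = [-8/17 0 -15/17 0; 0 1 0 0; 15/17 0 -8/17 0; 0 0 0 1]
T2·T1 = [36/85 0 -77/85 0; 0 1 0 0; 77/85 0 36/85 0; 0 0 0 1]
det M = 1; M⁻¹ = [36/85 0 77/85 0; 0 1 0 0; -77/85 0 36/85 0; 0 0 0 1]
M⁻¹ · (13/5, 0, 16/5)ᵀ = (4, 0, -1)ᵀ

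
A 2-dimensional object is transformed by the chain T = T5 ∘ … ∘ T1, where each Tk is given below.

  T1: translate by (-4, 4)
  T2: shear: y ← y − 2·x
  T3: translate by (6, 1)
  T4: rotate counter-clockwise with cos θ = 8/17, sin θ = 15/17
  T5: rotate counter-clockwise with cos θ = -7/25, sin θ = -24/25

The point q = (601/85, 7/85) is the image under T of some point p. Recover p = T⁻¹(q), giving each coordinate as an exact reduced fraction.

T1 = [1 0 -4; 0 1 4; 0 0 1]
T2·T1 = [1 0 -4; -2 1 12; 0 0 1]
T3·…·T1 = [1 0 2; -2 1 13; 0 0 1]
T4·…·T1 = [38/17 -15/17 -179/17; -1/17 8/17 134/17; 0 0 1]
T5·…·T1 = [-58/85 297/425 4469/425; -181/85 304/425 3358/425; 0 0 1]
det M = 1; M⁻¹ = [304/425 -297/425 -2; 181/85 -58/85 -17; 0 0 1]
M⁻¹ · (601/85, 7/85)ᵀ = (3, -2)ᵀ

p = (3, -2)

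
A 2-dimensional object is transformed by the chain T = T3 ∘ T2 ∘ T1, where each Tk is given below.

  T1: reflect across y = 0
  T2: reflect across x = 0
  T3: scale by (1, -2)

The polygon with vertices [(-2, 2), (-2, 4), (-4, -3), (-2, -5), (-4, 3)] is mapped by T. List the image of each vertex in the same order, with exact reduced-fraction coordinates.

image vertices: (2, 4), (2, 8), (4, -6), (2, -10), (4, 6)

T1 reflect across y = 0: (-2, 2) → (-2, -2); (-2, 4) → (-2, -4); (-4, -3) → (-4, 3); (-2, -5) → (-2, 5); (-4, 3) → (-4, -3)
T2 reflect across x = 0: (-2, -2) → (2, -2); (-2, -4) → (2, -4); (-4, 3) → (4, 3); (-2, 5) → (2, 5); (-4, -3) → (4, -3)
T3 scale by (1, -2): (2, -2) → (2, 4); (2, -4) → (2, 8); (4, 3) → (4, -6); (2, 5) → (2, -10); (4, -3) → (4, 6)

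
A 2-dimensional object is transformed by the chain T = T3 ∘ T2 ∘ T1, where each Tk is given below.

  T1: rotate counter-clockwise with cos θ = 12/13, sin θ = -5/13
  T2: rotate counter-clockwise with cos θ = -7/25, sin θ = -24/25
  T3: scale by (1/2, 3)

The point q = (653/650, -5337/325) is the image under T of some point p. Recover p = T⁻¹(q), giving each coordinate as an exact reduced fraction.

p = (3, 5)

T1 = [12/13 5/13 0; -5/13 12/13 0; 0 0 1]
T2·T1 = [-204/325 253/325 0; -253/325 -204/325 0; 0 0 1]
T3·…·T1 = [-102/325 253/650 0; -759/325 -612/325 0; 0 0 1]
det M = 3/2; M⁻¹ = [-408/325 -253/975 0; 506/325 -68/325 0; 0 0 1]
M⁻¹ · (653/650, -5337/325)ᵀ = (3, 5)ᵀ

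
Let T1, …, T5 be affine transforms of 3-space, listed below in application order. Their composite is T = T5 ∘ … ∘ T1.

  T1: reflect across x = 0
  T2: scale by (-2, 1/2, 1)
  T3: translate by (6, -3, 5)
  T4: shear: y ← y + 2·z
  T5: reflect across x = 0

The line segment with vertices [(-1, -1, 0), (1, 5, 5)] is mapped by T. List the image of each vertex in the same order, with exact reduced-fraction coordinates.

T1 reflect across x = 0: (-1, -1, 0) → (1, -1, 0); (1, 5, 5) → (-1, 5, 5)
T2 scale by (-2, 1/2, 1): (1, -1, 0) → (-2, -1/2, 0); (-1, 5, 5) → (2, 5/2, 5)
T3 translate by (6, -3, 5): (-2, -1/2, 0) → (4, -7/2, 5); (2, 5/2, 5) → (8, -1/2, 10)
T4 shear: y ← y + 2·z: (4, -7/2, 5) → (4, 13/2, 5); (8, -1/2, 10) → (8, 39/2, 10)
T5 reflect across x = 0: (4, 13/2, 5) → (-4, 13/2, 5); (8, 39/2, 10) → (-8, 39/2, 10)

image vertices: (-4, 13/2, 5), (-8, 39/2, 10)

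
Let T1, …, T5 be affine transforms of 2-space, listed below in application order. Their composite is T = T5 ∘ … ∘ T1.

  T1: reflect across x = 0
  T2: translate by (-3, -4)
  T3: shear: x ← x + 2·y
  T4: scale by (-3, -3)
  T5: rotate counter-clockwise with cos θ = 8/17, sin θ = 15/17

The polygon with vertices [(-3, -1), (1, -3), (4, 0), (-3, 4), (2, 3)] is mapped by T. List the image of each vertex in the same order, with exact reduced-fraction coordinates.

image vertices: (15/17, 570/17), (117/17, 978/17), (180/17, 771/17), (0, 0), (123/17, 339/17)

T1 reflect across x = 0: (-3, -1) → (3, -1); (1, -3) → (-1, -3); (4, 0) → (-4, 0); (-3, 4) → (3, 4); (2, 3) → (-2, 3)
T2 translate by (-3, -4): (3, -1) → (0, -5); (-1, -3) → (-4, -7); (-4, 0) → (-7, -4); (3, 4) → (0, 0); (-2, 3) → (-5, -1)
T3 shear: x ← x + 2·y: (0, -5) → (-10, -5); (-4, -7) → (-18, -7); (-7, -4) → (-15, -4); (0, 0) → (0, 0); (-5, -1) → (-7, -1)
T4 scale by (-3, -3): (-10, -5) → (30, 15); (-18, -7) → (54, 21); (-15, -4) → (45, 12); (0, 0) → (0, 0); (-7, -1) → (21, 3)
T5 rotate counter-clockwise with cos θ = 8/17, sin θ = 15/17: (30, 15) → (15/17, 570/17); (54, 21) → (117/17, 978/17); (45, 12) → (180/17, 771/17); (0, 0) → (0, 0); (21, 3) → (123/17, 339/17)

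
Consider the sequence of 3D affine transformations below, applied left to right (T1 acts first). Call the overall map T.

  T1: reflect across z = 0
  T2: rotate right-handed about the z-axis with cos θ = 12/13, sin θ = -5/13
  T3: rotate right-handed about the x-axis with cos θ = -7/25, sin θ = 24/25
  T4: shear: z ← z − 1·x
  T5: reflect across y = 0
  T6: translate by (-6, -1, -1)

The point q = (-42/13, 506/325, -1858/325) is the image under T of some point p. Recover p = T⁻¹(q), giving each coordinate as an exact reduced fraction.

T1 = [1 0 0 0; 0 1 0 0; 0 0 -1 0; 0 0 0 1]
T2·T1 = [12/13 5/13 0 0; -5/13 12/13 0 0; 0 0 -1 0; 0 0 0 1]
T3·…·T1 = [12/13 5/13 0 0; 7/65 -84/325 24/25 0; -24/65 288/325 7/25 0; 0 0 0 1]
T4·…·T1 = [12/13 5/13 0 0; 7/65 -84/325 24/25 0; -84/65 163/325 7/25 0; 0 0 0 1]
T5·…·T1 = [12/13 5/13 0 0; -7/65 84/325 -24/25 0; -84/65 163/325 7/25 0; 0 0 0 1]
T6·…·T1 = [12/13 5/13 0 -6; -7/65 84/325 -24/25 -1; -84/65 163/325 7/25 -1; 0 0 0 1]
det M = 1; M⁻¹ = [36/65 -7/65 -24/65 37/13; 413/325 84/325 288/325 114/13; 7/25 -24/25 7/25 1; 0 0 0 1]
M⁻¹ · (-42/13, 506/325, -1858/325)ᵀ = (3, 0, -3)ᵀ

p = (3, 0, -3)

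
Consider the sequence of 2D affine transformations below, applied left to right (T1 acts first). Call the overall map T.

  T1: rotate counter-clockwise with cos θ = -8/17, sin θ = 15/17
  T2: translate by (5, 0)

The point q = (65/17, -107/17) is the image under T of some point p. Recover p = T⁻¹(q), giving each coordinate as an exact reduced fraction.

p = (-5, 4)

T1 = [-8/17 -15/17 0; 15/17 -8/17 0; 0 0 1]
T2·T1 = [-8/17 -15/17 5; 15/17 -8/17 0; 0 0 1]
det M = 1; M⁻¹ = [-8/17 15/17 40/17; -15/17 -8/17 75/17; 0 0 1]
M⁻¹ · (65/17, -107/17)ᵀ = (-5, 4)ᵀ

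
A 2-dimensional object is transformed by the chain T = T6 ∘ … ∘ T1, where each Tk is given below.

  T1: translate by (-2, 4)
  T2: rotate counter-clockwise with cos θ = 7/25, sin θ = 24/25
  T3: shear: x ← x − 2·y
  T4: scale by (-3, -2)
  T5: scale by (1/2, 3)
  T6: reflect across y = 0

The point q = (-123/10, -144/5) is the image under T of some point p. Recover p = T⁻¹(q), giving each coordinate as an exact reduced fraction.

p = (-3, -4)

T1 = [1 0 -2; 0 1 4; 0 0 1]
T2·T1 = [7/25 -24/25 -22/5; 24/25 7/25 -4/5; 0 0 1]
T3·…·T1 = [-41/25 -38/25 -14/5; 24/25 7/25 -4/5; 0 0 1]
T4·…·T1 = [123/25 114/25 42/5; -48/25 -14/25 8/5; 0 0 1]
T5·…·T1 = [123/50 57/25 21/5; -144/25 -42/25 24/5; 0 0 1]
T6·…·T1 = [123/50 57/25 21/5; 144/25 42/25 -24/5; 0 0 1]
det M = -9; M⁻¹ = [-14/75 19/75 2; 16/25 -41/150 -4; 0 0 1]
M⁻¹ · (-123/10, -144/5)ᵀ = (-3, -4)ᵀ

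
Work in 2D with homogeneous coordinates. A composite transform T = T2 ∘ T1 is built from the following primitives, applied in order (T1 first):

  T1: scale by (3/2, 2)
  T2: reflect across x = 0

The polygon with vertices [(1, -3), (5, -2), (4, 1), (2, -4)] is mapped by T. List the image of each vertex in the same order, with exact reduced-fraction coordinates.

T1 scale by (3/2, 2): (1, -3) → (3/2, -6); (5, -2) → (15/2, -4); (4, 1) → (6, 2); (2, -4) → (3, -8)
T2 reflect across x = 0: (3/2, -6) → (-3/2, -6); (15/2, -4) → (-15/2, -4); (6, 2) → (-6, 2); (3, -8) → (-3, -8)

image vertices: (-3/2, -6), (-15/2, -4), (-6, 2), (-3, -8)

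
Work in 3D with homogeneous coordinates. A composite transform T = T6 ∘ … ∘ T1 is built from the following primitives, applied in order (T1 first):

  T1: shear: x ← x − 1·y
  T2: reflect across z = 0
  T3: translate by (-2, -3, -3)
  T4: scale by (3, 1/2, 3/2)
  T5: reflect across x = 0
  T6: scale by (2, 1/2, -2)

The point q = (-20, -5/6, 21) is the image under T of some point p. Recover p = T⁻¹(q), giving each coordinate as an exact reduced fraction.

p = (5, -1/3, 4)

T1 = [1 -1 0 0; 0 1 0 0; 0 0 1 0; 0 0 0 1]
T2·T1 = [1 -1 0 0; 0 1 0 0; 0 0 -1 0; 0 0 0 1]
T3·…·T1 = [1 -1 0 -2; 0 1 0 -3; 0 0 -1 -3; 0 0 0 1]
T4·…·T1 = [3 -3 0 -6; 0 1/2 0 -3/2; 0 0 -3/2 -9/2; 0 0 0 1]
T5·…·T1 = [-3 3 0 6; 0 1/2 0 -3/2; 0 0 -3/2 -9/2; 0 0 0 1]
T6·…·T1 = [-6 6 0 12; 0 1/4 0 -3/4; 0 0 3 9; 0 0 0 1]
det M = -9/2; M⁻¹ = [-1/6 4 0 5; 0 4 0 3; 0 0 1/3 -3; 0 0 0 1]
M⁻¹ · (-20, -5/6, 21)ᵀ = (5, -1/3, 4)ᵀ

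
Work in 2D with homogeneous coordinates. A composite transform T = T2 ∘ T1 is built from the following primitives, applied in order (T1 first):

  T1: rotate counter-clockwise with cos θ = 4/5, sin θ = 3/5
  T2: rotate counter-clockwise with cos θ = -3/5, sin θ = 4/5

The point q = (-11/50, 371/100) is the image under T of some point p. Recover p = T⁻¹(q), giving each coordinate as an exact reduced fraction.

p = (5/4, -7/2)

T1 = [4/5 -3/5 0; 3/5 4/5 0; 0 0 1]
T2·T1 = [-24/25 -7/25 0; 7/25 -24/25 0; 0 0 1]
det M = 1; M⁻¹ = [-24/25 7/25 0; -7/25 -24/25 0; 0 0 1]
M⁻¹ · (-11/50, 371/100)ᵀ = (5/4, -7/2)ᵀ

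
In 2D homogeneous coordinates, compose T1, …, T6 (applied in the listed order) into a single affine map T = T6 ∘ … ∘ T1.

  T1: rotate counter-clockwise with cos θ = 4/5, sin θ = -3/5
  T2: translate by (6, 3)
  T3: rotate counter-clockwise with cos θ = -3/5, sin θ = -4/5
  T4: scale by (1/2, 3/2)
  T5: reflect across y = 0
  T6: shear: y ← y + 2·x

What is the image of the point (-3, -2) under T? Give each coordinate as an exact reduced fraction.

T1 rotate counter-clockwise with cos θ = 4/5, sin θ = -3/5: (-3, -2) → (-18/5, 1/5)
T2 translate by (6, 3): (-18/5, 1/5) → (12/5, 16/5)
T3 rotate counter-clockwise with cos θ = -3/5, sin θ = -4/5: (12/5, 16/5) → (28/25, -96/25)
T4 scale by (1/2, 3/2): (28/25, -96/25) → (14/25, -144/25)
T5 reflect across y = 0: (14/25, -144/25) → (14/25, 144/25)
T6 shear: y ← y + 2·x: (14/25, 144/25) → (14/25, 172/25)

T(p) = (14/25, 172/25)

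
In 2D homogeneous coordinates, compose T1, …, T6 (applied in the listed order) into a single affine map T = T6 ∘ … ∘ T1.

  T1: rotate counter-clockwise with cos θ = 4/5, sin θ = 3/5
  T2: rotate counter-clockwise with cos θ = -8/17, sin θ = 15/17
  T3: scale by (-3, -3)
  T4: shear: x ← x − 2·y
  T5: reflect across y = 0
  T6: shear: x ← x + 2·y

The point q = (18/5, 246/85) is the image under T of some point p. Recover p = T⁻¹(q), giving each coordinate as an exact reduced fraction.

T1 = [4/5 -3/5 0; 3/5 4/5 0; 0 0 1]
T2·T1 = [-77/85 -36/85 0; 36/85 -77/85 0; 0 0 1]
T3·…·T1 = [231/85 108/85 0; -108/85 231/85 0; 0 0 1]
T4·…·T1 = [447/85 -354/85 0; -108/85 231/85 0; 0 0 1]
T5·…·T1 = [447/85 -354/85 0; 108/85 -231/85 0; 0 0 1]
T6·…·T1 = [39/5 -48/5 0; 108/85 -231/85 0; 0 0 1]
det M = -9; M⁻¹ = [77/255 -16/15 0; 12/85 -13/15 0; 0 0 1]
M⁻¹ · (18/5, 246/85)ᵀ = (-2, -2)ᵀ

p = (-2, -2)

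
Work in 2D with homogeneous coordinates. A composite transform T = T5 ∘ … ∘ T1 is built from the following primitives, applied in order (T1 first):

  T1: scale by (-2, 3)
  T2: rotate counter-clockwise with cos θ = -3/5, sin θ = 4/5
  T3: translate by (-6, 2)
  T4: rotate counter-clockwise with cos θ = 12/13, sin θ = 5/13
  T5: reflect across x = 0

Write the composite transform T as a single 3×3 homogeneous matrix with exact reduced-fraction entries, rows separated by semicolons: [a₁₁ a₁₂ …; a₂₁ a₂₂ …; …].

T1 = [-2 0 0; 0 3 0; 0 0 1]
T2·T1 = [6/5 -12/5 0; -8/5 -9/5 0; 0 0 1]
T3·…·T1 = [6/5 -12/5 -6; -8/5 -9/5 2; 0 0 1]
T4·…·T1 = [112/65 -99/65 -82/13; -66/65 -168/65 -6/13; 0 0 1]
T5·…·T1 = [-112/65 99/65 82/13; -66/65 -168/65 -6/13; 0 0 1]

T = [-112/65 99/65 82/13; -66/65 -168/65 -6/13; 0 0 1]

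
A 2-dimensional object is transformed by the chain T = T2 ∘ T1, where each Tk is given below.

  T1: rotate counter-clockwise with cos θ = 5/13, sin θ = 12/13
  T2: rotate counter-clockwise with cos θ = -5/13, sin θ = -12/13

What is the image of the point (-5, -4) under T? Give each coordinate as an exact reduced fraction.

T1 rotate counter-clockwise with cos θ = 5/13, sin θ = 12/13: (-5, -4) → (23/13, -80/13)
T2 rotate counter-clockwise with cos θ = -5/13, sin θ = -12/13: (23/13, -80/13) → (-1075/169, 124/169)

T(p) = (-1075/169, 124/169)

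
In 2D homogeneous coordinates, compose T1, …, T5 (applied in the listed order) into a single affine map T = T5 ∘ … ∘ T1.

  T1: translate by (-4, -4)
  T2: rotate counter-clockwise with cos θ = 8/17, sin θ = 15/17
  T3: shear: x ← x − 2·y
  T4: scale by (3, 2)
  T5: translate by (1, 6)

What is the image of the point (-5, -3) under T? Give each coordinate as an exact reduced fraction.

T1 translate by (-4, -4): (-5, -3) → (-9, -7)
T2 rotate counter-clockwise with cos θ = 8/17, sin θ = 15/17: (-9, -7) → (33/17, -191/17)
T3 shear: x ← x − 2·y: (33/17, -191/17) → (415/17, -191/17)
T4 scale by (3, 2): (415/17, -191/17) → (1245/17, -382/17)
T5 translate by (1, 6): (1245/17, -382/17) → (1262/17, -280/17)

T(p) = (1262/17, -280/17)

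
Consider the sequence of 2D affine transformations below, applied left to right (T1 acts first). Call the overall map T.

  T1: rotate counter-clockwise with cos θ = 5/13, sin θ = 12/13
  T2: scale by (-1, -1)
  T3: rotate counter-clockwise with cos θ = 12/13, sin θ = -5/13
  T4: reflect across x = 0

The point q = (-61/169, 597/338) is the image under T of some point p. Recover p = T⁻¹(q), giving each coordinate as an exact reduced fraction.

p = (-3/2, -1)

T1 = [5/13 -12/13 0; 12/13 5/13 0; 0 0 1]
T2·T1 = [-5/13 12/13 0; -12/13 -5/13 0; 0 0 1]
T3·…·T1 = [-120/169 119/169 0; -119/169 -120/169 0; 0 0 1]
T4·…·T1 = [120/169 -119/169 0; -119/169 -120/169 0; 0 0 1]
det M = -1; M⁻¹ = [120/169 -119/169 0; -119/169 -120/169 0; 0 0 1]
M⁻¹ · (-61/169, 597/338)ᵀ = (-3/2, -1)ᵀ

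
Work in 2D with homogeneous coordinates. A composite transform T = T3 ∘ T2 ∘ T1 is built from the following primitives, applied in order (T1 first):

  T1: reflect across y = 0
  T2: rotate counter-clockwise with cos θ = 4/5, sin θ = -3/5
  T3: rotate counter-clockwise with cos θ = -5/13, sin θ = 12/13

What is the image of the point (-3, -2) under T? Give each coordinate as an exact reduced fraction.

T(p) = (-174/65, -157/65)

T1 reflect across y = 0: (-3, -2) → (-3, 2)
T2 rotate counter-clockwise with cos θ = 4/5, sin θ = -3/5: (-3, 2) → (-6/5, 17/5)
T3 rotate counter-clockwise with cos θ = -5/13, sin θ = 12/13: (-6/5, 17/5) → (-174/65, -157/65)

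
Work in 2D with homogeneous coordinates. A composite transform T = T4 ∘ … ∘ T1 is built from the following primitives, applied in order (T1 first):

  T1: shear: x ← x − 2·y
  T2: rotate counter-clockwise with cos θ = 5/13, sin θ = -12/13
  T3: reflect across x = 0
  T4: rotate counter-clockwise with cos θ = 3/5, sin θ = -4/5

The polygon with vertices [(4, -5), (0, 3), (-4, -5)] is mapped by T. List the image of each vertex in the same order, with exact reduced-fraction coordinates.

T1 shear: x ← x − 2·y: (4, -5) → (14, -5); (0, 3) → (-6, 3); (-4, -5) → (6, -5)
T2 rotate counter-clockwise with cos θ = 5/13, sin θ = -12/13: (14, -5) → (10/13, -193/13); (-6, 3) → (6/13, 87/13); (6, -5) → (-30/13, -97/13)
T3 reflect across x = 0: (10/13, -193/13) → (-10/13, -193/13); (6/13, 87/13) → (-6/13, 87/13); (-30/13, -97/13) → (30/13, -97/13)
T4 rotate counter-clockwise with cos θ = 3/5, sin θ = -4/5: (-10/13, -193/13) → (-802/65, -539/65); (-6/13, 87/13) → (66/13, 57/13); (30/13, -97/13) → (-298/65, -411/65)

image vertices: (-802/65, -539/65), (66/13, 57/13), (-298/65, -411/65)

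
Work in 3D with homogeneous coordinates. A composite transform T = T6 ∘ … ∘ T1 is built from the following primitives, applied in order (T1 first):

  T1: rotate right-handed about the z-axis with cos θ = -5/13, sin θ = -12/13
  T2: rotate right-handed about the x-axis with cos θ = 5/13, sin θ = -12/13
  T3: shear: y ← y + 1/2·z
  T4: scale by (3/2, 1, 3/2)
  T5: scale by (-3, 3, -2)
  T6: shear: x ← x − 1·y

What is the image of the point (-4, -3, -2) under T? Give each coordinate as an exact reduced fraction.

T1 rotate right-handed about the z-axis with cos θ = -5/13, sin θ = -12/13: (-4, -3, -2) → (-16/13, 63/13, -2)
T2 rotate right-handed about the x-axis with cos θ = 5/13, sin θ = -12/13: (-16/13, 63/13, -2) → (-16/13, 3/169, -886/169)
T3 shear: y ← y + 1/2·z: (-16/13, 3/169, -886/169) → (-16/13, -440/169, -886/169)
T4 scale by (3/2, 1, 3/2): (-16/13, -440/169, -886/169) → (-24/13, -440/169, -1329/169)
T5 scale by (-3, 3, -2): (-24/13, -440/169, -1329/169) → (72/13, -1320/169, 2658/169)
T6 shear: x ← x − 1·y: (72/13, -1320/169, 2658/169) → (2256/169, -1320/169, 2658/169)

T(p) = (2256/169, -1320/169, 2658/169)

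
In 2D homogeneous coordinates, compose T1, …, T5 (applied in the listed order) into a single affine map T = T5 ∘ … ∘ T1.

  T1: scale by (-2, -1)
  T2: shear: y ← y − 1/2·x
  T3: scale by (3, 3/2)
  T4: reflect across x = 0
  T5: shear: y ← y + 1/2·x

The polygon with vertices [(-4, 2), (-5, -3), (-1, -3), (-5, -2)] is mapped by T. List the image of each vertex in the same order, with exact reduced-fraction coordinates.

image vertices: (-24, -21), (-30, -18), (-6, 0), (-30, -39/2)

T1 scale by (-2, -1): (-4, 2) → (8, -2); (-5, -3) → (10, 3); (-1, -3) → (2, 3); (-5, -2) → (10, 2)
T2 shear: y ← y − 1/2·x: (8, -2) → (8, -6); (10, 3) → (10, -2); (2, 3) → (2, 2); (10, 2) → (10, -3)
T3 scale by (3, 3/2): (8, -6) → (24, -9); (10, -2) → (30, -3); (2, 2) → (6, 3); (10, -3) → (30, -9/2)
T4 reflect across x = 0: (24, -9) → (-24, -9); (30, -3) → (-30, -3); (6, 3) → (-6, 3); (30, -9/2) → (-30, -9/2)
T5 shear: y ← y + 1/2·x: (-24, -9) → (-24, -21); (-30, -3) → (-30, -18); (-6, 3) → (-6, 0); (-30, -9/2) → (-30, -39/2)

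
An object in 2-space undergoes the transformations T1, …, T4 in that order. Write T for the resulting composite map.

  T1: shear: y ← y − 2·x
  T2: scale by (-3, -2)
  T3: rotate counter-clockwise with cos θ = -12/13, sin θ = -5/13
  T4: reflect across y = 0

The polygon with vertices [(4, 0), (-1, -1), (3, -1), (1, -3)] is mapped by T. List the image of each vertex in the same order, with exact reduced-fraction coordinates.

image vertices: (224/13, 132/13), (-46/13, -9/13), (178/13, 123/13), (86/13, 105/13)

T1 shear: y ← y − 2·x: (4, 0) → (4, -8); (-1, -1) → (-1, 1); (3, -1) → (3, -7); (1, -3) → (1, -5)
T2 scale by (-3, -2): (4, -8) → (-12, 16); (-1, 1) → (3, -2); (3, -7) → (-9, 14); (1, -5) → (-3, 10)
T3 rotate counter-clockwise with cos θ = -12/13, sin θ = -5/13: (-12, 16) → (224/13, -132/13); (3, -2) → (-46/13, 9/13); (-9, 14) → (178/13, -123/13); (-3, 10) → (86/13, -105/13)
T4 reflect across y = 0: (224/13, -132/13) → (224/13, 132/13); (-46/13, 9/13) → (-46/13, -9/13); (178/13, -123/13) → (178/13, 123/13); (86/13, -105/13) → (86/13, 105/13)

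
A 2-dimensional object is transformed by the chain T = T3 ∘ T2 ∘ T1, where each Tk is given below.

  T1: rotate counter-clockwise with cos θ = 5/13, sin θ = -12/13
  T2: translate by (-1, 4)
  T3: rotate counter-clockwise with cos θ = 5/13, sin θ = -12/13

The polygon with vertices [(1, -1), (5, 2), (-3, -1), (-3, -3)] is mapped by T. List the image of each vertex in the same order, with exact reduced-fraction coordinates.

T1 rotate counter-clockwise with cos θ = 5/13, sin θ = -12/13: (1, -1) → (-7/13, -17/13); (5, 2) → (49/13, -50/13); (-3, -1) → (-27/13, 31/13); (-3, -3) → (-51/13, 21/13)
T2 translate by (-1, 4): (-7/13, -17/13) → (-20/13, 35/13); (49/13, -50/13) → (36/13, 2/13); (-27/13, 31/13) → (-40/13, 83/13); (-51/13, 21/13) → (-64/13, 73/13)
T3 rotate counter-clockwise with cos θ = 5/13, sin θ = -12/13: (-20/13, 35/13) → (320/169, 415/169); (36/13, 2/13) → (204/169, -422/169); (-40/13, 83/13) → (796/169, 895/169); (-64/13, 73/13) → (556/169, 1133/169)

image vertices: (320/169, 415/169), (204/169, -422/169), (796/169, 895/169), (556/169, 1133/169)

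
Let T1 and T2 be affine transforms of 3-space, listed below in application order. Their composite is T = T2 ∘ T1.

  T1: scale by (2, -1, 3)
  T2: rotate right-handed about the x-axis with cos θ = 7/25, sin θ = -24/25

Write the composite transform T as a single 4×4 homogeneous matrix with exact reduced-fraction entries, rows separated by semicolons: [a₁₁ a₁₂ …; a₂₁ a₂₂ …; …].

T = [2 0 0 0; 0 -7/25 72/25 0; 0 24/25 21/25 0; 0 0 0 1]

T1 = [2 0 0 0; 0 -1 0 0; 0 0 3 0; 0 0 0 1]
T2·T1 = [2 0 0 0; 0 -7/25 72/25 0; 0 24/25 21/25 0; 0 0 0 1]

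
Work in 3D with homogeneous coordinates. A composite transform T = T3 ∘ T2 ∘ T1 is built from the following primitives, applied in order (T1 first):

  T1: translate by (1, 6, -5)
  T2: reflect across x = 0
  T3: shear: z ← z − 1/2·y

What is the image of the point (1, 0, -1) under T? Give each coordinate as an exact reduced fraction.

T1 translate by (1, 6, -5): (1, 0, -1) → (2, 6, -6)
T2 reflect across x = 0: (2, 6, -6) → (-2, 6, -6)
T3 shear: z ← z − 1/2·y: (-2, 6, -6) → (-2, 6, -9)

T(p) = (-2, 6, -9)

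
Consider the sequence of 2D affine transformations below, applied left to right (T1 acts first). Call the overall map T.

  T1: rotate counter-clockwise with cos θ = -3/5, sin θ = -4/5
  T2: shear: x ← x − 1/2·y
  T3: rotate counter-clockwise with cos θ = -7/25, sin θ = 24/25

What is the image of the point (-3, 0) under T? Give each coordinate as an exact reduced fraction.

T1 rotate counter-clockwise with cos θ = -3/5, sin θ = -4/5: (-3, 0) → (9/5, 12/5)
T2 shear: x ← x − 1/2·y: (9/5, 12/5) → (3/5, 12/5)
T3 rotate counter-clockwise with cos θ = -7/25, sin θ = 24/25: (3/5, 12/5) → (-309/125, -12/125)

T(p) = (-309/125, -12/125)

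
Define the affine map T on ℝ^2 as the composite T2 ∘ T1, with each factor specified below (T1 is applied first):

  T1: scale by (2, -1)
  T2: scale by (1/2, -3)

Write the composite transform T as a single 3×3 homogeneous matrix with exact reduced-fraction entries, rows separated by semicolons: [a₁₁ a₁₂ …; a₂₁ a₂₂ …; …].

T1 = [2 0 0; 0 -1 0; 0 0 1]
T2·T1 = [1 0 0; 0 3 0; 0 0 1]

T = [1 0 0; 0 3 0; 0 0 1]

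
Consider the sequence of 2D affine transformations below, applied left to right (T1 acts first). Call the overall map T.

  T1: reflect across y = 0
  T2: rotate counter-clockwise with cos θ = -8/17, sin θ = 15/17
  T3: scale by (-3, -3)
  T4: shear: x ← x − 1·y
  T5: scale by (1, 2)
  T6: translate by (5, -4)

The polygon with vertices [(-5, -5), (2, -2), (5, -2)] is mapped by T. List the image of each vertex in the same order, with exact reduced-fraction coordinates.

T1 reflect across y = 0: (-5, -5) → (-5, 5); (2, -2) → (2, 2); (5, -2) → (5, 2)
T2 rotate counter-clockwise with cos θ = -8/17, sin θ = 15/17: (-5, 5) → (-35/17, -115/17); (2, 2) → (-46/17, 14/17); (5, 2) → (-70/17, 59/17)
T3 scale by (-3, -3): (-35/17, -115/17) → (105/17, 345/17); (-46/17, 14/17) → (138/17, -42/17); (-70/17, 59/17) → (210/17, -177/17)
T4 shear: x ← x − 1·y: (105/17, 345/17) → (-240/17, 345/17); (138/17, -42/17) → (180/17, -42/17); (210/17, -177/17) → (387/17, -177/17)
T5 scale by (1, 2): (-240/17, 345/17) → (-240/17, 690/17); (180/17, -42/17) → (180/17, -84/17); (387/17, -177/17) → (387/17, -354/17)
T6 translate by (5, -4): (-240/17, 690/17) → (-155/17, 622/17); (180/17, -84/17) → (265/17, -152/17); (387/17, -354/17) → (472/17, -422/17)

image vertices: (-155/17, 622/17), (265/17, -152/17), (472/17, -422/17)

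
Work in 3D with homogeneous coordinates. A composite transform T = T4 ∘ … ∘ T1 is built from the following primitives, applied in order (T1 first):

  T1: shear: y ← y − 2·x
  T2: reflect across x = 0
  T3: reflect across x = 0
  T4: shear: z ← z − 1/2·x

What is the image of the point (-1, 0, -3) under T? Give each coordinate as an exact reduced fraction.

T(p) = (-1, 2, -5/2)

T1 shear: y ← y − 2·x: (-1, 0, -3) → (-1, 2, -3)
T2 reflect across x = 0: (-1, 2, -3) → (1, 2, -3)
T3 reflect across x = 0: (1, 2, -3) → (-1, 2, -3)
T4 shear: z ← z − 1/2·x: (-1, 2, -3) → (-1, 2, -5/2)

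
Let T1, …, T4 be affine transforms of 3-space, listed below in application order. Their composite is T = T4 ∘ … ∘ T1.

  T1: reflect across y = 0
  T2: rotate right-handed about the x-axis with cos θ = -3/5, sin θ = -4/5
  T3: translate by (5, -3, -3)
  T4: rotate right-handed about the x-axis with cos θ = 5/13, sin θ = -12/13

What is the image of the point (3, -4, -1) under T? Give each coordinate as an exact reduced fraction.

T(p) = (8, -491/65, 232/65)

T1 reflect across y = 0: (3, -4, -1) → (3, 4, -1)
T2 rotate right-handed about the x-axis with cos θ = -3/5, sin θ = -4/5: (3, 4, -1) → (3, -16/5, -13/5)
T3 translate by (5, -3, -3): (3, -16/5, -13/5) → (8, -31/5, -28/5)
T4 rotate right-handed about the x-axis with cos θ = 5/13, sin θ = -12/13: (8, -31/5, -28/5) → (8, -491/65, 232/65)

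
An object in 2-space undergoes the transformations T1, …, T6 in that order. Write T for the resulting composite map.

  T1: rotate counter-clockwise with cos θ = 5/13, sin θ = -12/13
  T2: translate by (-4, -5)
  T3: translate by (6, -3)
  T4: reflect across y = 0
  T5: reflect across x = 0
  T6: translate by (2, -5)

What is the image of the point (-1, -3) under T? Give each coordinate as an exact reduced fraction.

T1 rotate counter-clockwise with cos θ = 5/13, sin θ = -12/13: (-1, -3) → (-41/13, -3/13)
T2 translate by (-4, -5): (-41/13, -3/13) → (-93/13, -68/13)
T3 translate by (6, -3): (-93/13, -68/13) → (-15/13, -107/13)
T4 reflect across y = 0: (-15/13, -107/13) → (-15/13, 107/13)
T5 reflect across x = 0: (-15/13, 107/13) → (15/13, 107/13)
T6 translate by (2, -5): (15/13, 107/13) → (41/13, 42/13)

T(p) = (41/13, 42/13)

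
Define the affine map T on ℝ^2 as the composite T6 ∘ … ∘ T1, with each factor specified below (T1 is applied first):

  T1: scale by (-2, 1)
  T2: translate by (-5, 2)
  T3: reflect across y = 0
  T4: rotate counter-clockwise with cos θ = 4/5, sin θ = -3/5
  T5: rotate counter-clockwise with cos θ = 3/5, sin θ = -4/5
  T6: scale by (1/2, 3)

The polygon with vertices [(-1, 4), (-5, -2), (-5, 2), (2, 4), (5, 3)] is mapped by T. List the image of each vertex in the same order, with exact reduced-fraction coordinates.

image vertices: (-3, 9), (0, -15), (-2, -15), (-3, 27), (-5/2, 45)

T1 scale by (-2, 1): (-1, 4) → (2, 4); (-5, -2) → (10, -2); (-5, 2) → (10, 2); (2, 4) → (-4, 4); (5, 3) → (-10, 3)
T2 translate by (-5, 2): (2, 4) → (-3, 6); (10, -2) → (5, 0); (10, 2) → (5, 4); (-4, 4) → (-9, 6); (-10, 3) → (-15, 5)
T3 reflect across y = 0: (-3, 6) → (-3, -6); (5, 0) → (5, 0); (5, 4) → (5, -4); (-9, 6) → (-9, -6); (-15, 5) → (-15, -5)
T4 rotate counter-clockwise with cos θ = 4/5, sin θ = -3/5: (-3, -6) → (-6, -3); (5, 0) → (4, -3); (5, -4) → (8/5, -31/5); (-9, -6) → (-54/5, 3/5); (-15, -5) → (-15, 5)
T5 rotate counter-clockwise with cos θ = 3/5, sin θ = -4/5: (-6, -3) → (-6, 3); (4, -3) → (0, -5); (8/5, -31/5) → (-4, -5); (-54/5, 3/5) → (-6, 9); (-15, 5) → (-5, 15)
T6 scale by (1/2, 3): (-6, 3) → (-3, 9); (0, -5) → (0, -15); (-4, -5) → (-2, -15); (-6, 9) → (-3, 27); (-5, 15) → (-5/2, 45)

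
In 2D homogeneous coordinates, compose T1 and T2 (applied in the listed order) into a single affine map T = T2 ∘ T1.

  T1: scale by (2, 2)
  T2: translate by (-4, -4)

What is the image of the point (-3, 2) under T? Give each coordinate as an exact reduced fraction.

T1 scale by (2, 2): (-3, 2) → (-6, 4)
T2 translate by (-4, -4): (-6, 4) → (-10, 0)

T(p) = (-10, 0)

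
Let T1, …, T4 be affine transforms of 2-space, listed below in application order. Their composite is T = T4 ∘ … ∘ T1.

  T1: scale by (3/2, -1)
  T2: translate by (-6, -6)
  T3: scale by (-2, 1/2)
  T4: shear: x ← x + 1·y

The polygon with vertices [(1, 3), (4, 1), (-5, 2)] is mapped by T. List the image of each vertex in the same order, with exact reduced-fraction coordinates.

T1 scale by (3/2, -1): (1, 3) → (3/2, -3); (4, 1) → (6, -1); (-5, 2) → (-15/2, -2)
T2 translate by (-6, -6): (3/2, -3) → (-9/2, -9); (6, -1) → (0, -7); (-15/2, -2) → (-27/2, -8)
T3 scale by (-2, 1/2): (-9/2, -9) → (9, -9/2); (0, -7) → (0, -7/2); (-27/2, -8) → (27, -4)
T4 shear: x ← x + 1·y: (9, -9/2) → (9/2, -9/2); (0, -7/2) → (-7/2, -7/2); (27, -4) → (23, -4)

image vertices: (9/2, -9/2), (-7/2, -7/2), (23, -4)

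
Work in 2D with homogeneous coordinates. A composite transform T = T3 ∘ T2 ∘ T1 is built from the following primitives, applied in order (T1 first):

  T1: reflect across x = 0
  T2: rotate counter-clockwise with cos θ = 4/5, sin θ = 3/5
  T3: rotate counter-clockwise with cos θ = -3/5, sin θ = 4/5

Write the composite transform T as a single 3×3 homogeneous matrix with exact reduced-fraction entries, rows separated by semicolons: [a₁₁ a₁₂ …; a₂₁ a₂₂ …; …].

T1 = [-1 0 0; 0 1 0; 0 0 1]
T2·T1 = [-4/5 -3/5 0; -3/5 4/5 0; 0 0 1]
T3·…·T1 = [24/25 -7/25 0; -7/25 -24/25 0; 0 0 1]

T = [24/25 -7/25 0; -7/25 -24/25 0; 0 0 1]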